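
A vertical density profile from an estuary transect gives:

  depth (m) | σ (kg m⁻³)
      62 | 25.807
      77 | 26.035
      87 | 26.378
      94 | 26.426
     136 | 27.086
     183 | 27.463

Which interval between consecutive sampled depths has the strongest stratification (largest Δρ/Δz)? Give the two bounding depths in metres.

Compute the density gradient over each adjacent pair:
  62–77 m: Δρ/Δz = 0.228/15 = 0.015 kg m⁻⁴
  77–87 m: Δρ/Δz = 0.343/10 = 0.034 kg m⁻⁴
  87–94 m: Δρ/Δz = 0.048/7 = 6.9 × 10⁻³ kg m⁻⁴
  94–136 m: Δρ/Δz = 0.660/42 = 0.016 kg m⁻⁴
  136–183 m: Δρ/Δz = 0.377/47 = 8.0 × 10⁻³ kg m⁻⁴
The largest gradient is in the 77–87 m interval — the pycnocline.

77–87 m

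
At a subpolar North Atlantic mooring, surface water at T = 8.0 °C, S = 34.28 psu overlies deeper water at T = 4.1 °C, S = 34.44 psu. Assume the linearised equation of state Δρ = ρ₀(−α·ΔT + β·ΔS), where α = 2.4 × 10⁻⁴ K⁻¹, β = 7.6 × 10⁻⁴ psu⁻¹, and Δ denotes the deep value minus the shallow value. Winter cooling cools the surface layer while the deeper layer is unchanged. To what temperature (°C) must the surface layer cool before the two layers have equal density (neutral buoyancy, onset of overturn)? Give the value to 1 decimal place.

3.6 °C

Neutral buoyancy requires Δρ = 0, i.e. −α(T_deep − T_surf′) + β(S_deep − S_surf) = 0.
T_surf′ = T_deep − (β/α)·ΔS = 4.1 − (7.6 × 10⁻⁴/2.4 × 10⁻⁴)·(+0.16) = 3.593 °C.
Cooling required: 8.0 − (3.593) = 4.407 °C.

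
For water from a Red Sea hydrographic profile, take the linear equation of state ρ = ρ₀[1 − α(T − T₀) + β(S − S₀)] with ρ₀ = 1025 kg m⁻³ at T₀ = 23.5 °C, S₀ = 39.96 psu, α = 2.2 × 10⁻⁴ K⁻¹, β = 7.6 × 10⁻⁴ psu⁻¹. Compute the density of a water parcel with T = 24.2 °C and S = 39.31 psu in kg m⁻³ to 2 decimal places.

T − T₀ = +0.7 K, S − S₀ = -0.65 psu.
Bracket = 1 − α·(+0.7) + β·(-0.65) = 1 + (-6.48 × 10⁻⁴) = 0.9993520.
ρ = 1025 × 0.9993520 = 1024.34 kg m⁻³.

1024.34 kg m⁻³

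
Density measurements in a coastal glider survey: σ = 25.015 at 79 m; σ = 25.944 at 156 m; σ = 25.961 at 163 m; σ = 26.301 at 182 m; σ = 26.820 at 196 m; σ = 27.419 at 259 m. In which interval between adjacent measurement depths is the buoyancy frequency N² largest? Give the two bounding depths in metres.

Compute the density gradient over each adjacent pair:
  79–156 m: Δρ/Δz = 0.929/77 = 0.012 kg m⁻⁴
  156–163 m: Δρ/Δz = 0.017/7 = 2.4 × 10⁻³ kg m⁻⁴
  163–182 m: Δρ/Δz = 0.340/19 = 0.018 kg m⁻⁴
  182–196 m: Δρ/Δz = 0.519/14 = 0.037 kg m⁻⁴
  196–259 m: Δρ/Δz = 0.599/63 = 9.5 × 10⁻³ kg m⁻⁴
The largest gradient is in the 182–196 m interval — the pycnocline.

182–196 m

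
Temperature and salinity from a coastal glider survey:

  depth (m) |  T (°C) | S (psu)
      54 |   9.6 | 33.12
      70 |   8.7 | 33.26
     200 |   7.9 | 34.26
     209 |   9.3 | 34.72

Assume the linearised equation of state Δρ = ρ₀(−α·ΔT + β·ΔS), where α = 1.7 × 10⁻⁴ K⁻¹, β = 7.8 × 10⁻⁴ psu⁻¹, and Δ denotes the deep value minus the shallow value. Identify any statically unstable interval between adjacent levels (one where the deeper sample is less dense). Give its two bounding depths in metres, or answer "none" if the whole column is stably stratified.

none

Evaluate Δρ/ρ₀ = −αΔT + βΔS across each adjacent pair:
  54–70 m: −αΔT+βΔS = −(1.7 × 10⁻⁴)(-0.9)+(7.8 × 10⁻⁴)(+0.14) = 2.6 × 10⁻⁴ → stable
  70–200 m: −αΔT+βΔS = −(1.7 × 10⁻⁴)(-0.8)+(7.8 × 10⁻⁴)(+1.00) = 9.2 × 10⁻⁴ → stable
  200–209 m: −αΔT+βΔS = −(1.7 × 10⁻⁴)(+1.4)+(7.8 × 10⁻⁴)(+0.46) = 1.2 × 10⁻⁴ → stable
Every interval has Δρ > 0: the column is stably stratified throughout.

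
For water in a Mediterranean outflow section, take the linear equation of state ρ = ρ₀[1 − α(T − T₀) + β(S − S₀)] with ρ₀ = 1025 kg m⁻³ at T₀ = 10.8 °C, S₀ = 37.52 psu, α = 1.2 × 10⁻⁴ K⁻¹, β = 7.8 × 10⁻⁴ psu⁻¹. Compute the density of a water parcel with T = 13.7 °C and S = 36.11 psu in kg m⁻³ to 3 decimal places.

T − T₀ = +2.9 K, S − S₀ = -1.41 psu.
Bracket = 1 − α·(+2.9) + β·(-1.41) = 1 + (-1.4478 × 10⁻³) = 0.9985522.
ρ = 1025 × 0.9985522 = 1023.516 kg m⁻³.

1023.516 kg m⁻³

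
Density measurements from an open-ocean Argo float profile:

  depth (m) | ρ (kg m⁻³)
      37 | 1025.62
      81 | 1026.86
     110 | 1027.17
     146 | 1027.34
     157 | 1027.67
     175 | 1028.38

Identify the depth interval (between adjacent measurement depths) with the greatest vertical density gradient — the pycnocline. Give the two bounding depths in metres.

157–175 m

Compute the density gradient over each adjacent pair:
  37–81 m: Δρ/Δz = 1.24/44 = 0.028 kg m⁻⁴
  81–110 m: Δρ/Δz = 0.31/29 = 0.011 kg m⁻⁴
  110–146 m: Δρ/Δz = 0.17/36 = 4.7 × 10⁻³ kg m⁻⁴
  146–157 m: Δρ/Δz = 0.33/11 = 0.030 kg m⁻⁴
  157–175 m: Δρ/Δz = 0.71/18 = 0.039 kg m⁻⁴
The largest gradient is in the 157–175 m interval — the pycnocline.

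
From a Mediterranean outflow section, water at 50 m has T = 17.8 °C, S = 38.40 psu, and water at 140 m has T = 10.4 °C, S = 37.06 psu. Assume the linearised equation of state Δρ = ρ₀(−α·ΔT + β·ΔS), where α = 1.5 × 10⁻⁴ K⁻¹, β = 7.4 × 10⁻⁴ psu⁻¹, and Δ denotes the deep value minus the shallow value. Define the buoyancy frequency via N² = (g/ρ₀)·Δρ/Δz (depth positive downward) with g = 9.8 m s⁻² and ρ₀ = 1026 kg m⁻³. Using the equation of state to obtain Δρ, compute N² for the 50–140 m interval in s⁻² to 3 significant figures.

1.29 × 10⁻⁵ s⁻²

ΔT = -7.4 K, ΔS = -1.34 psu (deep − shallow).
Δρ/ρ₀ = −αΔT + βΔS = 1.11 × 10⁻³ − 9.916 × 10⁻⁴ = 1.184 × 10⁻⁴, so Δρ ≈ 0.1215 kg m⁻³.
N² = (g/ρ₀)·Δρ/Δz = g·(Δρ/ρ₀)/Δz = 9.8 × 1.184 × 10⁻⁴ / 90 = 1.2892 × 10⁻⁵ s⁻² ≈ 1.29 × 10⁻⁵ s⁻².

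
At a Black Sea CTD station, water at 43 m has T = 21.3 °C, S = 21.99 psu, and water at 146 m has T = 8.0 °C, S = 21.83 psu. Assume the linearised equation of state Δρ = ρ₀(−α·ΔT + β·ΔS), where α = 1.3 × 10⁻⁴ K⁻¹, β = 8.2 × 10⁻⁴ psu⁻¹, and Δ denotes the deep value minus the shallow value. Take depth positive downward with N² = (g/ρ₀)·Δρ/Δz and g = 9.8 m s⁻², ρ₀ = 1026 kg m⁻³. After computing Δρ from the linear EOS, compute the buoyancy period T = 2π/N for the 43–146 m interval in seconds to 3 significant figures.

510 s

ΔT = -13.3 K, ΔS = -0.16 psu (deep − shallow).
Δρ/ρ₀ = −αΔT + βΔS = 1.729 × 10⁻³ − 1.312 × 10⁻⁴ = 1.5978 × 10⁻³, so Δρ ≈ 1.639 kg m⁻³.
N² = (g/ρ₀)·Δρ/Δz = g·(Δρ/ρ₀)/Δz = 9.8 × 1.5978 × 10⁻³ / 103 = 1.5202 × 10⁻⁴ s⁻².
N = √(1.5202 × 10⁻⁴) = 0.012330 rad s⁻¹ → T = 2π/N = 509.59 s ≈ 510 s.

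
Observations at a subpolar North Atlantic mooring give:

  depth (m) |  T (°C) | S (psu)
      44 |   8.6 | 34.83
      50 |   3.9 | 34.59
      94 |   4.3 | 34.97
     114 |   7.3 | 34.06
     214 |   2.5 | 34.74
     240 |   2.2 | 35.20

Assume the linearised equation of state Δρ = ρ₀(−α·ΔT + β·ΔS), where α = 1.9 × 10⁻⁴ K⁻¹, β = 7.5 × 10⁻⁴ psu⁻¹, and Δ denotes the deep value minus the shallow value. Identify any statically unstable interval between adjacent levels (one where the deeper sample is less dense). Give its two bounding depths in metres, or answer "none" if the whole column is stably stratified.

94–114 m

Evaluate Δρ/ρ₀ = −αΔT + βΔS across each adjacent pair:
  44–50 m: −αΔT+βΔS = −(1.9 × 10⁻⁴)(-4.7)+(7.5 × 10⁻⁴)(-0.24) = 7.1 × 10⁻⁴ → stable
  50–94 m: −αΔT+βΔS = −(1.9 × 10⁻⁴)(+0.4)+(7.5 × 10⁻⁴)(+0.38) = 2.1 × 10⁻⁴ → stable
  94–114 m: −αΔT+βΔS = −(1.9 × 10⁻⁴)(+3.0)+(7.5 × 10⁻⁴)(-0.91) = -1.3 × 10⁻³ → UNSTABLE
  114–214 m: −αΔT+βΔS = −(1.9 × 10⁻⁴)(-4.8)+(7.5 × 10⁻⁴)(+0.68) = 1.4 × 10⁻³ → stable
  214–240 m: −αΔT+βΔS = −(1.9 × 10⁻⁴)(-0.3)+(7.5 × 10⁻⁴)(+0.46) = 4.0 × 10⁻⁴ → stable
The 94–114 m interval has Δρ < 0: lighter water underlies denser water.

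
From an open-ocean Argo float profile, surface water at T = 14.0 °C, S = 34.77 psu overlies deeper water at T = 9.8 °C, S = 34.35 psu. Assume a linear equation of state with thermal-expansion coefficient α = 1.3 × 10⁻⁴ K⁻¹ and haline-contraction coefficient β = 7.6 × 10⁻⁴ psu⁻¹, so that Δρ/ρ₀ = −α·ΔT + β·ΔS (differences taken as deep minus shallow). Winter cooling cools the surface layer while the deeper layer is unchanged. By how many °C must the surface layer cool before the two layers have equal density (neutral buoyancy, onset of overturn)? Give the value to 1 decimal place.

Neutral buoyancy requires Δρ = 0, i.e. −α(T_deep − T_surf′) + β(S_deep − S_surf) = 0.
T_surf′ = T_deep − (β/α)·ΔS = 9.8 − (7.6 × 10⁻⁴/1.3 × 10⁻⁴)·(-0.42) = 12.255 °C.
Cooling required: 14.0 − (12.255) = 1.745 °C.

1.7 °C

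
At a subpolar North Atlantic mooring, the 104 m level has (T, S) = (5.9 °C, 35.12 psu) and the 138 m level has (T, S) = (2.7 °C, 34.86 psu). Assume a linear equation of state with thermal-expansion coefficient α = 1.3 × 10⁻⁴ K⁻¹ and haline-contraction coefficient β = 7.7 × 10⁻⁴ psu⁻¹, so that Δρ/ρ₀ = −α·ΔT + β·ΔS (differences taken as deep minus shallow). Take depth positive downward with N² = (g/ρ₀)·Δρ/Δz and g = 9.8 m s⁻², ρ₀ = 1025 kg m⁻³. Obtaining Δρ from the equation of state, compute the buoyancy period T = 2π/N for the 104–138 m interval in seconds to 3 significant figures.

797 s

ΔT = -3.2 K, ΔS = -0.26 psu (deep − shallow).
Δρ/ρ₀ = −αΔT + βΔS = 4.16 × 10⁻⁴ − 2.002 × 10⁻⁴ = 2.158 × 10⁻⁴, so Δρ ≈ 0.2212 kg m⁻³.
N² = (g/ρ₀)·Δρ/Δz = g·(Δρ/ρ₀)/Δz = 9.8 × 2.158 × 10⁻⁴ / 34 = 6.2201 × 10⁻⁵ s⁻².
N = √(6.2201 × 10⁻⁵) = 7.8868 × 10⁻³ rad s⁻¹ → T = 2π/N = 796.67 s ≈ 797 s.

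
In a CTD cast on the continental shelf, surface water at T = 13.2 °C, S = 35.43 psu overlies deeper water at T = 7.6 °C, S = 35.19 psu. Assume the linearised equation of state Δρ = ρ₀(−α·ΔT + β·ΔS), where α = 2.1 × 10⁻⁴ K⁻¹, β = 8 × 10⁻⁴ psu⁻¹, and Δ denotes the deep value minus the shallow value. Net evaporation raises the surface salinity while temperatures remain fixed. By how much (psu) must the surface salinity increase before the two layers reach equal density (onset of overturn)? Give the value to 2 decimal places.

Neutral buoyancy requires −α(T_deep − T_surf) + β(S_deep − S_surf′) = 0.
S_surf′ = S_deep − (α/β)·ΔT = 35.19 − (2.1 × 10⁻⁴/8 × 10⁻⁴)·(-5.6) = 36.6600 psu.
Increase required: 36.6600 − 35.43 = 1.2300 psu.

1.23 psu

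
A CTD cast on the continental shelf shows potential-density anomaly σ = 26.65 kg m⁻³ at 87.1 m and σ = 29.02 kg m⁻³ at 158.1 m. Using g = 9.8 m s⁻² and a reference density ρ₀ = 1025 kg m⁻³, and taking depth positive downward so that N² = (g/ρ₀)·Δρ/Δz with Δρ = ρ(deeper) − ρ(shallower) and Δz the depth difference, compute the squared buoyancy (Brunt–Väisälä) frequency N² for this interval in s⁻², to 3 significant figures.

3.19 × 10⁻⁴ s⁻²

Δρ = 1029.02 − 1026.65 = 2.37 kg m⁻³ over Δz = 158.1 − 87.1 = 71 m.
N² = (9.8/1025) × (2.37/71) = 3.1915 × 10⁻⁴ s⁻² ≈ 3.19 × 10⁻⁴ s⁻².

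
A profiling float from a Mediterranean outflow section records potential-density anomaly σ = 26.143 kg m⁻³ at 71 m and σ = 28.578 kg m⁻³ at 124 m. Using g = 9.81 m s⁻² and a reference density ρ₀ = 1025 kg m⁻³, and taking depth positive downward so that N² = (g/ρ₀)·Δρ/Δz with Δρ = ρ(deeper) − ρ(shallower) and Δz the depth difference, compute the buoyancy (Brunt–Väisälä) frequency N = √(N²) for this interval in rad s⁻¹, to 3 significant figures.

Δρ = 1028.578 − 1026.143 = 2.435 kg m⁻³ over Δz = 124 − 71 = 53 m.
N² = (9.81/1025) × (2.435/53) = 4.3971 × 10⁻⁴ s⁻².
N = √(4.3971 × 10⁻⁴) = 0.020969 rad s⁻¹ ≈ 0.0210 rad s⁻¹.

0.0210 rad s⁻¹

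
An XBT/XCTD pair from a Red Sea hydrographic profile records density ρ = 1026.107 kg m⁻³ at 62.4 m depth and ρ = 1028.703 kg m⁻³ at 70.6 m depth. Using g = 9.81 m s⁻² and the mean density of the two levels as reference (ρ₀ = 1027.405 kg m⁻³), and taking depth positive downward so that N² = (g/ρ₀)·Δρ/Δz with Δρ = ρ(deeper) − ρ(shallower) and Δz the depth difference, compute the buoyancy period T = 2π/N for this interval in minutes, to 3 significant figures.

Δρ = 1028.703 − 1026.107 = 2.596 kg m⁻³ over Δz = 70.6 − 62.4 = 8.2 m.
N² = (9.81/1027.405) × (2.596/8.2) = 3.0229 × 10⁻³ s⁻².
N = √(3.0229 × 10⁻³) = 0.054981 rad s⁻¹, so T = 2π/N = 114.28 s = 1.9047 min ≈ 1.90 min.
Since Δρ > 0 the layer is stably stratified.

1.90 min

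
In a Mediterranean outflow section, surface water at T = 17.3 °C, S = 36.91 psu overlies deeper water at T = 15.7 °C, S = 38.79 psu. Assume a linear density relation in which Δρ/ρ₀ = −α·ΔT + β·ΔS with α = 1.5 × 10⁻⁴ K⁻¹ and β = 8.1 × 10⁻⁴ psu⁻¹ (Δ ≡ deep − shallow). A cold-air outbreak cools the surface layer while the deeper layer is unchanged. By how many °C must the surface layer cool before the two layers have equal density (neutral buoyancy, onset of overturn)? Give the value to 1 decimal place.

11.8 °C

Neutral buoyancy requires Δρ = 0, i.e. −α(T_deep − T_surf′) + β(S_deep − S_surf) = 0.
T_surf′ = T_deep − (β/α)·ΔS = 15.7 − (8.1 × 10⁻⁴/1.5 × 10⁻⁴)·(+1.88) = 5.548 °C.
Cooling required: 17.3 − (5.548) = 11.752 °C.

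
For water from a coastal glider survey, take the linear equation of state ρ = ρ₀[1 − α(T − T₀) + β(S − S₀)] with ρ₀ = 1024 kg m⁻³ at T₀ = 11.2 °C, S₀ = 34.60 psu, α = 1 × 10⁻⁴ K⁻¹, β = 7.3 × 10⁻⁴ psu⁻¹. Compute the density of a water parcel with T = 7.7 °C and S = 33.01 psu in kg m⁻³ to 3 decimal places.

T − T₀ = -3.5 K, S − S₀ = -1.59 psu.
Bracket = 1 − α·(-3.5) + β·(-1.59) = 1 + (-8.107 × 10⁻⁴) = 0.9991893.
ρ = 1024 × 0.9991893 = 1023.170 kg m⁻³.

1023.170 kg m⁻³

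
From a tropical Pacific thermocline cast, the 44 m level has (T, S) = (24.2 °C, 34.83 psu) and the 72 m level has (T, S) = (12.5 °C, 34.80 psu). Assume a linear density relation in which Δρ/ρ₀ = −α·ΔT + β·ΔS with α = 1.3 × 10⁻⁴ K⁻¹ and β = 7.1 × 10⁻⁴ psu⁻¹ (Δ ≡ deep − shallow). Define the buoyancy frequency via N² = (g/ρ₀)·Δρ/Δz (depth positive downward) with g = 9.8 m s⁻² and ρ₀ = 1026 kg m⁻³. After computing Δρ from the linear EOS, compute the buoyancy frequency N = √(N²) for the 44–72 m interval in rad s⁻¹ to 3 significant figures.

0.0229 rad s⁻¹

ΔT = -11.7 K, ΔS = -0.03 psu (deep − shallow).
Δρ/ρ₀ = −αΔT + βΔS = 1.521 × 10⁻³ − 2.13 × 10⁻⁵ = 1.4997 × 10⁻³, so Δρ ≈ 1.539 kg m⁻³.
N² = (g/ρ₀)·Δρ/Δz = g·(Δρ/ρ₀)/Δz = 9.8 × 1.4997 × 10⁻³ / 28 = 5.2489 × 10⁻⁴ s⁻².
N = √(5.2489 × 10⁻⁴) = 0.022910 rad s⁻¹ ≈ 0.0229 rad s⁻¹.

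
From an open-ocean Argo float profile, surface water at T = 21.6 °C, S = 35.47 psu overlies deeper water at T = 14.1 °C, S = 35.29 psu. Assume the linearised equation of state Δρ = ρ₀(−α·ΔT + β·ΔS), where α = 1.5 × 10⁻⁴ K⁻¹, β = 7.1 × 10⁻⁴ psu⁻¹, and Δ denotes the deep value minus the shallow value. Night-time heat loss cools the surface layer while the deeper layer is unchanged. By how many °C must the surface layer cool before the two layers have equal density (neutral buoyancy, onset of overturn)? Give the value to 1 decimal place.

Neutral buoyancy requires Δρ = 0, i.e. −α(T_deep − T_surf′) + β(S_deep − S_surf) = 0.
T_surf′ = T_deep − (β/α)·ΔS = 14.1 − (7.1 × 10⁻⁴/1.5 × 10⁻⁴)·(-0.18) = 14.952 °C.
Cooling required: 21.6 − (14.952) = 6.648 °C.

6.6 °C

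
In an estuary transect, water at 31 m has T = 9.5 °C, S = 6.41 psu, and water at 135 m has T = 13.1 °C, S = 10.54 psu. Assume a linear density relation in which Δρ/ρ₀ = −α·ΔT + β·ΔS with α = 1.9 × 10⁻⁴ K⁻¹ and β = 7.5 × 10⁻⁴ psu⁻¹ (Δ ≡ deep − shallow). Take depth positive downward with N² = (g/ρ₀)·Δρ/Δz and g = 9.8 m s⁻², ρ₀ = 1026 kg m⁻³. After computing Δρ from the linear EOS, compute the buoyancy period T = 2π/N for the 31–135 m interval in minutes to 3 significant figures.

ΔT = +3.6 K, ΔS = +4.13 psu (deep − shallow).
Δρ/ρ₀ = −αΔT + βΔS = -6.84 × 10⁻⁴ + 3.0975 × 10⁻³ = 2.4135 × 10⁻³, so Δρ ≈ 2.476 kg m⁻³.
N² = (g/ρ₀)·Δρ/Δz = g·(Δρ/ρ₀)/Δz = 9.8 × 2.4135 × 10⁻³ / 104 = 2.2743 × 10⁻⁴ s⁻².
N = √(2.2743 × 10⁻⁴) = 0.015081 rad s⁻¹ → T = 2π/N = 416.63 s = 6.9438 min ≈ 6.94 min.

6.94 min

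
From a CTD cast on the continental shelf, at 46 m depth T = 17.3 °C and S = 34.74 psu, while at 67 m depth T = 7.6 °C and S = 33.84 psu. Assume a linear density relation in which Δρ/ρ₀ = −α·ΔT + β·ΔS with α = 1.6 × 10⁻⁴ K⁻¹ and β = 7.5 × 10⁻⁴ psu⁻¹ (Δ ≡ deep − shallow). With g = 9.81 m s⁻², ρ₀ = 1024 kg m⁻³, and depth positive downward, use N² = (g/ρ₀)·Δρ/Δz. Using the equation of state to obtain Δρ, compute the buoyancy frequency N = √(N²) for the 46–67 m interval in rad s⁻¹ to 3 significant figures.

ΔT = -9.7 K, ΔS = -0.90 psu (deep − shallow).
Δρ/ρ₀ = −αΔT + βΔS = 1.552 × 10⁻³ − 6.75 × 10⁻⁴ = 8.77 × 10⁻⁴, so Δρ ≈ 0.8980 kg m⁻³.
N² = (g/ρ₀)·Δρ/Δz = g·(Δρ/ρ₀)/Δz = 9.81 × 8.77 × 10⁻⁴ / 21 = 4.0968 × 10⁻⁴ s⁻².
N = √(4.0968 × 10⁻⁴) = 0.020241 rad s⁻¹ ≈ 0.0202 rad s⁻¹.

0.0202 rad s⁻¹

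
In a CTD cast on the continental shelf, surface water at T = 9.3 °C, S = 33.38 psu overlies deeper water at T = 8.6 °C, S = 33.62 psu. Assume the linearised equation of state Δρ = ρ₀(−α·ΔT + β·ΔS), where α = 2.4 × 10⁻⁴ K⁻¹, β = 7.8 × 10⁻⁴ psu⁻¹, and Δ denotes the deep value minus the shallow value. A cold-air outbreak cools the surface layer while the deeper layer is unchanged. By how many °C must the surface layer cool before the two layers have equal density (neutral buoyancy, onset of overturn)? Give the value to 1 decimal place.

Neutral buoyancy requires Δρ = 0, i.e. −α(T_deep − T_surf′) + β(S_deep − S_surf) = 0.
T_surf′ = T_deep − (β/α)·ΔS = 8.6 − (7.8 × 10⁻⁴/2.4 × 10⁻⁴)·(+0.24) = 7.820 °C.
Cooling required: 9.3 − (7.820) = 1.480 °C.

1.5 °C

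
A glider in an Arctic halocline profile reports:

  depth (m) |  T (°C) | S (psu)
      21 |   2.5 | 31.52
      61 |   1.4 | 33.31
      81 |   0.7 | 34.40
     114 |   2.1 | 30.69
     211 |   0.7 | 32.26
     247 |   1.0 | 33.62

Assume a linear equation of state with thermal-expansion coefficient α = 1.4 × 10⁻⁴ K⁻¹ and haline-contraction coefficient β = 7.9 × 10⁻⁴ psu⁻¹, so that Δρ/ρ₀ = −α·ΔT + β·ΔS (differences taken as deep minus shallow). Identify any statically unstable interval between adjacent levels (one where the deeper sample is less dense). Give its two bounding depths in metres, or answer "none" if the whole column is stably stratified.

81–114 m

Evaluate Δρ/ρ₀ = −αΔT + βΔS across each adjacent pair:
  21–61 m: −αΔT+βΔS = −(1.4 × 10⁻⁴)(-1.1)+(7.9 × 10⁻⁴)(+1.79) = 1.6 × 10⁻³ → stable
  61–81 m: −αΔT+βΔS = −(1.4 × 10⁻⁴)(-0.7)+(7.9 × 10⁻⁴)(+1.09) = 9.6 × 10⁻⁴ → stable
  81–114 m: −αΔT+βΔS = −(1.4 × 10⁻⁴)(+1.4)+(7.9 × 10⁻⁴)(-3.71) = -3.1 × 10⁻³ → UNSTABLE
  114–211 m: −αΔT+βΔS = −(1.4 × 10⁻⁴)(-1.4)+(7.9 × 10⁻⁴)(+1.57) = 1.4 × 10⁻³ → stable
  211–247 m: −αΔT+βΔS = −(1.4 × 10⁻⁴)(+0.3)+(7.9 × 10⁻⁴)(+1.36) = 1.0 × 10⁻³ → stable
The 81–114 m interval has Δρ < 0: lighter water underlies denser water.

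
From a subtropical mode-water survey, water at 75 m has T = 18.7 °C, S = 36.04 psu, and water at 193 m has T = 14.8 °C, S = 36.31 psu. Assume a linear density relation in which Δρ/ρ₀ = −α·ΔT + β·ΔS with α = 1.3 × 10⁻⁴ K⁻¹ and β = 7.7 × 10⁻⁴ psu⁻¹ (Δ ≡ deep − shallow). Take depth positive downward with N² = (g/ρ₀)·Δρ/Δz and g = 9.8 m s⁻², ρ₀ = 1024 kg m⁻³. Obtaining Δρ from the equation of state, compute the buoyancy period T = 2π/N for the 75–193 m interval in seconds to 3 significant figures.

815 s

ΔT = -3.9 K, ΔS = +0.27 psu (deep − shallow).
Δρ/ρ₀ = −αΔT + βΔS = 5.07 × 10⁻⁴ + 2.079 × 10⁻⁴ = 7.149 × 10⁻⁴, so Δρ ≈ 0.7321 kg m⁻³.
N² = (g/ρ₀)·Δρ/Δz = g·(Δρ/ρ₀)/Δz = 9.8 × 7.149 × 10⁻⁴ / 118 = 5.9373 × 10⁻⁵ s⁻².
N = √(5.9373 × 10⁻⁵) = 7.7054 × 10⁻³ rad s⁻¹ → T = 2π/N = 815.43 s ≈ 815 s.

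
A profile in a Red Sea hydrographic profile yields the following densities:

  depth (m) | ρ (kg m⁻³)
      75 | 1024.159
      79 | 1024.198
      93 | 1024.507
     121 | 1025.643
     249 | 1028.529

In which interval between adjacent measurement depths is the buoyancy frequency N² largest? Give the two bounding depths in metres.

Compute the density gradient over each adjacent pair:
  75–79 m: Δρ/Δz = 0.039/4 = 9.7 × 10⁻³ kg m⁻⁴
  79–93 m: Δρ/Δz = 0.309/14 = 0.022 kg m⁻⁴
  93–121 m: Δρ/Δz = 1.136/28 = 0.041 kg m⁻⁴
  121–249 m: Δρ/Δz = 2.886/128 = 0.023 kg m⁻⁴
The largest gradient is in the 93–121 m interval — the pycnocline.

93–121 m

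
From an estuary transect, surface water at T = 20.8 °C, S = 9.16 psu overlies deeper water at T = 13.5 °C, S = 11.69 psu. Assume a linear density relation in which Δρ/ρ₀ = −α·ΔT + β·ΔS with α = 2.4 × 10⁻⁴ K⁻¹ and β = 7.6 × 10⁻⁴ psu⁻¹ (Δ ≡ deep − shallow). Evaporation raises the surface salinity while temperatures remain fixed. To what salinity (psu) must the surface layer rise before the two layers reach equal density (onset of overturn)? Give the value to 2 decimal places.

Neutral buoyancy requires −α(T_deep − T_surf) + β(S_deep − S_surf′) = 0.
S_surf′ = S_deep − (α/β)·ΔT = 11.69 − (2.4 × 10⁻⁴/7.6 × 10⁻⁴)·(-7.3) = 13.9953 psu.
Increase required: 13.9953 − 9.16 = 4.8353 psu.

14.00 psu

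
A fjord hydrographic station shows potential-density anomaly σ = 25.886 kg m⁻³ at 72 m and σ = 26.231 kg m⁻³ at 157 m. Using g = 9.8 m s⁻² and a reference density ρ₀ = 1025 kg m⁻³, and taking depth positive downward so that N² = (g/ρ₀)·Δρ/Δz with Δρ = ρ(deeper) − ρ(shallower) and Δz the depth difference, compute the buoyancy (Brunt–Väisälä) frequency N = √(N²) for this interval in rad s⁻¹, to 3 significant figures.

6.23 × 10⁻³ rad s⁻¹

Δρ = 1026.231 − 1025.886 = 0.345 kg m⁻³ over Δz = 157 − 72 = 85 m.
N² = (9.8/1025) × (0.345/85) = 3.8806 × 10⁻⁵ s⁻².
N = √(3.8806 × 10⁻⁵) = 6.2294 × 10⁻³ rad s⁻¹ ≈ 6.23 × 10⁻³ rad s⁻¹.
A positive N² confirms static stability across the interval.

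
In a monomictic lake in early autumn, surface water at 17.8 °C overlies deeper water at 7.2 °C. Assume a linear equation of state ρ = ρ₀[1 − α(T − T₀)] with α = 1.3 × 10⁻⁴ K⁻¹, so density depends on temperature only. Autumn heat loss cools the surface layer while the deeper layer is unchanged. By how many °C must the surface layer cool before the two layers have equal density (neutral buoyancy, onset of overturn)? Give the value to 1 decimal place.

10.6 °C

With temperature the only control, equal density requires T_surf′ = T_deep.
T_surf′ = 7.2 °C.
Cooling required: 17.8 − 7.2 = 10.6 °C.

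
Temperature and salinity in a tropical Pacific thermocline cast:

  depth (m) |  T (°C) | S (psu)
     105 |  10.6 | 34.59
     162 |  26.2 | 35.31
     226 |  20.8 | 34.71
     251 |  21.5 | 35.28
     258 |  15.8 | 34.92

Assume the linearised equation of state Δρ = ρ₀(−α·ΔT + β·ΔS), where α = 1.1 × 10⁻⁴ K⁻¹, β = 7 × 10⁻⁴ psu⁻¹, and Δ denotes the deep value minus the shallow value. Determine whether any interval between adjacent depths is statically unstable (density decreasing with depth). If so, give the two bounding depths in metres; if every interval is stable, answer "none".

Evaluate Δρ/ρ₀ = −αΔT + βΔS across each adjacent pair:
  105–162 m: −αΔT+βΔS = −(1.1 × 10⁻⁴)(+15.6)+(7 × 10⁻⁴)(+0.72) = -1.2 × 10⁻³ → UNSTABLE
  162–226 m: −αΔT+βΔS = −(1.1 × 10⁻⁴)(-5.4)+(7 × 10⁻⁴)(-0.60) = 1.7 × 10⁻⁴ → stable
  226–251 m: −αΔT+βΔS = −(1.1 × 10⁻⁴)(+0.7)+(7 × 10⁻⁴)(+0.57) = 3.2 × 10⁻⁴ → stable
  251–258 m: −αΔT+βΔS = −(1.1 × 10⁻⁴)(-5.7)+(7 × 10⁻⁴)(-0.36) = 3.8 × 10⁻⁴ → stable
The 105–162 m interval has Δρ < 0: lighter water underlies denser water.

105–162 m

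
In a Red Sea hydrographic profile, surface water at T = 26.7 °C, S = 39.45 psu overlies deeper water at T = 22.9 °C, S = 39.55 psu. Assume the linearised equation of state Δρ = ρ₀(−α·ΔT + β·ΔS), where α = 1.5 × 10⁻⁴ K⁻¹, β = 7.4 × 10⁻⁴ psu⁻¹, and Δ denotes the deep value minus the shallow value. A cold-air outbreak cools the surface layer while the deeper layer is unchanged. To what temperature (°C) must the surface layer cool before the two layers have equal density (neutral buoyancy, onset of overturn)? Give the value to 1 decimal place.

22.4 °C

Neutral buoyancy requires Δρ = 0, i.e. −α(T_deep − T_surf′) + β(S_deep − S_surf) = 0.
T_surf′ = T_deep − (β/α)·ΔS = 22.9 − (7.4 × 10⁻⁴/1.5 × 10⁻⁴)·(+0.10) = 22.407 °C.
Cooling required: 26.7 − (22.407) = 4.293 °C.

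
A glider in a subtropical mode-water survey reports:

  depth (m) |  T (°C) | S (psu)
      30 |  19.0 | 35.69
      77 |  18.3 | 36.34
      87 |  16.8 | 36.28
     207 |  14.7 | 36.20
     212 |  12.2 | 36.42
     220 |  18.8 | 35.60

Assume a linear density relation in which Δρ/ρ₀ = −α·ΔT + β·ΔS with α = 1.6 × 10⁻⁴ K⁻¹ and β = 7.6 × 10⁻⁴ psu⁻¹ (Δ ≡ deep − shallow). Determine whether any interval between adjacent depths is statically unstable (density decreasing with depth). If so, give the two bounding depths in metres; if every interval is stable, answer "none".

212–220 m

Evaluate Δρ/ρ₀ = −αΔT + βΔS across each adjacent pair:
  30–77 m: −αΔT+βΔS = −(1.6 × 10⁻⁴)(-0.7)+(7.6 × 10⁻⁴)(+0.65) = 6.1 × 10⁻⁴ → stable
  77–87 m: −αΔT+βΔS = −(1.6 × 10⁻⁴)(-1.5)+(7.6 × 10⁻⁴)(-0.06) = 1.9 × 10⁻⁴ → stable
  87–207 m: −αΔT+βΔS = −(1.6 × 10⁻⁴)(-2.1)+(7.6 × 10⁻⁴)(-0.08) = 2.8 × 10⁻⁴ → stable
  207–212 m: −αΔT+βΔS = −(1.6 × 10⁻⁴)(-2.5)+(7.6 × 10⁻⁴)(+0.22) = 5.7 × 10⁻⁴ → stable
  212–220 m: −αΔT+βΔS = −(1.6 × 10⁻⁴)(+6.6)+(7.6 × 10⁻⁴)(-0.82) = -1.7 × 10⁻³ → UNSTABLE
The 212–220 m interval has Δρ < 0: lighter water underlies denser water.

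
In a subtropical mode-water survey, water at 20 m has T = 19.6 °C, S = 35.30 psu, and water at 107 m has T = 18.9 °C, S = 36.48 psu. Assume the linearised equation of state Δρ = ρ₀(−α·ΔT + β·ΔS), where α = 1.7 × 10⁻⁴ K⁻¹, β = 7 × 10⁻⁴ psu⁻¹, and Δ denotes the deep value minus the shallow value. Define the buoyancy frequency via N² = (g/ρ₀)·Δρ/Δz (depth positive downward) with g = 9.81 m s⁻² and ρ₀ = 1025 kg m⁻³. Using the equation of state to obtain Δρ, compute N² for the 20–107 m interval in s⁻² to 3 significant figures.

ΔT = -0.7 K, ΔS = +1.18 psu (deep − shallow).
Δρ/ρ₀ = −αΔT + βΔS = 1.19 × 10⁻⁴ + 8.26 × 10⁻⁴ = 9.45 × 10⁻⁴, so Δρ ≈ 0.9686 kg m⁻³.
N² = (g/ρ₀)·Δρ/Δz = g·(Δρ/ρ₀)/Δz = 9.81 × 9.45 × 10⁻⁴ / 87 = 1.0656 × 10⁻⁴ s⁻² ≈ 1.07 × 10⁻⁴ s⁻².

1.07 × 10⁻⁴ s⁻²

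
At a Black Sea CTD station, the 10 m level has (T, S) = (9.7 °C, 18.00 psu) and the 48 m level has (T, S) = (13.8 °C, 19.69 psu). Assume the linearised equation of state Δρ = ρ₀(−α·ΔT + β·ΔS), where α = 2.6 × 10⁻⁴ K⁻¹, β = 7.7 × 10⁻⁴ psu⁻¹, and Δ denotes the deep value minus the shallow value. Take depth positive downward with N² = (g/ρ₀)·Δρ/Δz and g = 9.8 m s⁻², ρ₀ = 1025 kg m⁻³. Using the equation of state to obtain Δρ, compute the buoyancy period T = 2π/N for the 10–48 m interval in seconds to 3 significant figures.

807 s

ΔT = +4.1 K, ΔS = +1.69 psu (deep − shallow).
Δρ/ρ₀ = −αΔT + βΔS = -1.066 × 10⁻³ + 1.3013 × 10⁻³ = 2.353 × 10⁻⁴, so Δρ ≈ 0.2412 kg m⁻³.
N² = (g/ρ₀)·Δρ/Δz = g·(Δρ/ρ₀)/Δz = 9.8 × 2.353 × 10⁻⁴ / 38 = 6.0683 × 10⁻⁵ s⁻².
N = √(6.0683 × 10⁻⁵) = 7.7899 × 10⁻³ rad s⁻¹ → T = 2π/N = 806.58 s ≈ 807 s.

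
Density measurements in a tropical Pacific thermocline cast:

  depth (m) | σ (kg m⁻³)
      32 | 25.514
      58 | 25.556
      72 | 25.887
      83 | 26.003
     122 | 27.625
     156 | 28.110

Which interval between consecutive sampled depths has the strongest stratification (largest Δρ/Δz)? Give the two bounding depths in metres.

83–122 m

Compute the density gradient over each adjacent pair:
  32–58 m: Δρ/Δz = 0.042/26 = 1.6 × 10⁻³ kg m⁻⁴
  58–72 m: Δρ/Δz = 0.331/14 = 0.024 kg m⁻⁴
  72–83 m: Δρ/Δz = 0.116/11 = 0.011 kg m⁻⁴
  83–122 m: Δρ/Δz = 1.622/39 = 0.042 kg m⁻⁴
  122–156 m: Δρ/Δz = 0.485/34 = 0.014 kg m⁻⁴
The largest gradient is in the 83–122 m interval — the pycnocline.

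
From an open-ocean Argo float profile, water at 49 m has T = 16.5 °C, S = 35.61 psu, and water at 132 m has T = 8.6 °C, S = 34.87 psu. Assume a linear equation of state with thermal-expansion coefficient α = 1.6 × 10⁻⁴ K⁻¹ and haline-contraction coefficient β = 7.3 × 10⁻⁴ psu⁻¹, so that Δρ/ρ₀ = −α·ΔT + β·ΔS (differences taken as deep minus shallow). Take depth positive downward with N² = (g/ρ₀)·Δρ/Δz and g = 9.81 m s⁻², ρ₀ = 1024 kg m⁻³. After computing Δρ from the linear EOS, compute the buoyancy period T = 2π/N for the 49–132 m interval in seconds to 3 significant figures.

ΔT = -7.9 K, ΔS = -0.74 psu (deep − shallow).
Δρ/ρ₀ = −αΔT + βΔS = 1.264 × 10⁻³ − 5.402 × 10⁻⁴ = 7.238 × 10⁻⁴, so Δρ ≈ 0.7412 kg m⁻³.
N² = (g/ρ₀)·Δρ/Δz = g·(Δρ/ρ₀)/Δz = 9.81 × 7.238 × 10⁻⁴ / 83 = 8.5548 × 10⁻⁵ s⁻².
N = √(8.5548 × 10⁻⁵) = 9.2492 × 10⁻³ rad s⁻¹ → T = 2π/N = 679.32 s ≈ 679 s.

679 s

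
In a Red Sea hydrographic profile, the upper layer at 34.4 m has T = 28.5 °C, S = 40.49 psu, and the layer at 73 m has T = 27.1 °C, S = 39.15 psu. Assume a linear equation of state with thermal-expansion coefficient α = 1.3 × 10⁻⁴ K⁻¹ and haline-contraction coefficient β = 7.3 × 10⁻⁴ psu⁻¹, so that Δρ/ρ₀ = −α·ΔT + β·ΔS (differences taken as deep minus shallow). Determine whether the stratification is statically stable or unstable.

ΔT = 27.1 − 28.5 = -1.4 K and ΔS = 39.15 − 40.49 = -1.34 psu (deep − shallow).
−αΔT = 1.82 × 10⁻⁴; βΔS = -9.782 × 10⁻⁴; sum Δρ/ρ₀ = -7.962 × 10⁻⁴.
Δρ/ρ₀ < 0, so Δρ < 0: deeper water is lighter → statically unstable; the column would overturn.

unstable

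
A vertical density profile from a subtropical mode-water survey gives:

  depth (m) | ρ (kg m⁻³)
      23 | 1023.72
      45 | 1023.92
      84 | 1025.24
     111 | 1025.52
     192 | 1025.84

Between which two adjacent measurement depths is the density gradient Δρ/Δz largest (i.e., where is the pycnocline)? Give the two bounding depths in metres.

45–84 m

Compute the density gradient over each adjacent pair:
  23–45 m: Δρ/Δz = 0.20/22 = 9.1 × 10⁻³ kg m⁻⁴
  45–84 m: Δρ/Δz = 1.32/39 = 0.034 kg m⁻⁴
  84–111 m: Δρ/Δz = 0.28/27 = 0.010 kg m⁻⁴
  111–192 m: Δρ/Δz = 0.32/81 = 4.0 × 10⁻³ kg m⁻⁴
The largest gradient is in the 45–84 m interval — the pycnocline.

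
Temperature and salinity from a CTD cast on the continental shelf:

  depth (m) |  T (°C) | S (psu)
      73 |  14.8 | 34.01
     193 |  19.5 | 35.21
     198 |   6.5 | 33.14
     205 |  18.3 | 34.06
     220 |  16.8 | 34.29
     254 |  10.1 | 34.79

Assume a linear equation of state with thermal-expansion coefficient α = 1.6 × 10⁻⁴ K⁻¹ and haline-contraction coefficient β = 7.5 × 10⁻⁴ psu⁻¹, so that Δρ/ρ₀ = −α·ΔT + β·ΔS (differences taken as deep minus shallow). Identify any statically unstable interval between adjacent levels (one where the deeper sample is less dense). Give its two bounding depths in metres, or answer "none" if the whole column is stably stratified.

198–205 m

Evaluate Δρ/ρ₀ = −αΔT + βΔS across each adjacent pair:
  73–193 m: −αΔT+βΔS = −(1.6 × 10⁻⁴)(+4.7)+(7.5 × 10⁻⁴)(+1.20) = 1.5 × 10⁻⁴ → stable
  193–198 m: −αΔT+βΔS = −(1.6 × 10⁻⁴)(-13.0)+(7.5 × 10⁻⁴)(-2.07) = 5.3 × 10⁻⁴ → stable
  198–205 m: −αΔT+βΔS = −(1.6 × 10⁻⁴)(+11.8)+(7.5 × 10⁻⁴)(+0.92) = -1.2 × 10⁻³ → UNSTABLE
  205–220 m: −αΔT+βΔS = −(1.6 × 10⁻⁴)(-1.5)+(7.5 × 10⁻⁴)(+0.23) = 4.1 × 10⁻⁴ → stable
  220–254 m: −αΔT+βΔS = −(1.6 × 10⁻⁴)(-6.7)+(7.5 × 10⁻⁴)(+0.50) = 1.4 × 10⁻³ → stable
The 198–205 m interval has Δρ < 0: lighter water underlies denser water.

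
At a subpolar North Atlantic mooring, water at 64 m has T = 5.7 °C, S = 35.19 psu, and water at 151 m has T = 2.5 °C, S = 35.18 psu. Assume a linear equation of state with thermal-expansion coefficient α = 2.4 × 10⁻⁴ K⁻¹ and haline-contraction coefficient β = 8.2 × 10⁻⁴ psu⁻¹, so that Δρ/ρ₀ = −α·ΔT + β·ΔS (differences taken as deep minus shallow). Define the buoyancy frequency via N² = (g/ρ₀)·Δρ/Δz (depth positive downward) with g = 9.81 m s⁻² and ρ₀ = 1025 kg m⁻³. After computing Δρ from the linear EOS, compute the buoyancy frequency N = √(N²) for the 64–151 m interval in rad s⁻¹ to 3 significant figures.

ΔT = -3.2 K, ΔS = -0.01 psu (deep − shallow).
Δρ/ρ₀ = −αΔT + βΔS = 7.68 × 10⁻⁴ − 8.20 × 10⁻⁶ = 7.598 × 10⁻⁴, so Δρ ≈ 0.7788 kg m⁻³.
N² = (g/ρ₀)·Δρ/Δz = g·(Δρ/ρ₀)/Δz = 9.81 × 7.598 × 10⁻⁴ / 87 = 8.5674 × 10⁻⁵ s⁻².
N = √(8.5674 × 10⁻⁵) = 9.2560 × 10⁻³ rad s⁻¹ ≈ 9.26 × 10⁻³ rad s⁻¹.

9.26 × 10⁻³ rad s⁻¹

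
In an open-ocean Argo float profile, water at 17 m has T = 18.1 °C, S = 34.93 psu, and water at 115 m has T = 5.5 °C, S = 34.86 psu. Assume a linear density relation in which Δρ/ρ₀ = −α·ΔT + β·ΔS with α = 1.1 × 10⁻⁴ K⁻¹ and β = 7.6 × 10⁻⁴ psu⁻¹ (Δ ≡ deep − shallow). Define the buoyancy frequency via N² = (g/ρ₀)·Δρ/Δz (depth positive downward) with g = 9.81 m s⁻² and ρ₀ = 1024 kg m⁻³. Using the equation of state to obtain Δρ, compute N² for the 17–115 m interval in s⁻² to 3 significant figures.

ΔT = -12.6 K, ΔS = -0.07 psu (deep − shallow).
Δρ/ρ₀ = −αΔT + βΔS = 1.386 × 10⁻³ − 5.32 × 10⁻⁵ = 1.3328 × 10⁻³, so Δρ ≈ 1.365 kg m⁻³.
N² = (g/ρ₀)·Δρ/Δz = g·(Δρ/ρ₀)/Δz = 9.81 × 1.3328 × 10⁻³ / 98 = 1.3342 × 10⁻⁴ s⁻² ≈ 1.33 × 10⁻⁴ s⁻².

1.33 × 10⁻⁴ s⁻²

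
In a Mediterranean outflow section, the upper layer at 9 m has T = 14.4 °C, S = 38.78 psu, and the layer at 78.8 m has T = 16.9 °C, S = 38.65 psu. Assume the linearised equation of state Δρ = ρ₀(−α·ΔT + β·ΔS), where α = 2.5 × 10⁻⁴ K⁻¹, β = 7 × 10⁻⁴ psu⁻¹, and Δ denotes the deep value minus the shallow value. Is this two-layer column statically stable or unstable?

ΔT = 16.9 − 14.4 = +2.5 K and ΔS = 38.65 − 38.78 = -0.13 psu (deep − shallow).
−αΔT = -6.25 × 10⁻⁴; βΔS = -9.10 × 10⁻⁵; sum Δρ/ρ₀ = -7.16 × 10⁻⁴.
Δρ/ρ₀ < 0, so Δρ < 0: deeper water is lighter → statically unstable; the column would overturn.

unstable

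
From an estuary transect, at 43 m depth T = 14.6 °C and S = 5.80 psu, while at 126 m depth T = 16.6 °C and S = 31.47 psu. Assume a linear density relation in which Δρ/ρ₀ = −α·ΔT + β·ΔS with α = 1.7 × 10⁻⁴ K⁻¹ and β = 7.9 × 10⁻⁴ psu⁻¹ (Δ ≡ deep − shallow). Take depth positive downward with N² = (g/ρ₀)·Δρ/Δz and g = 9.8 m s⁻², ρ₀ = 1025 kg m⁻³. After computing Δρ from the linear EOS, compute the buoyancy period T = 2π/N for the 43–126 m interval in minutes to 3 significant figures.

2.16 min

ΔT = +2.0 K, ΔS = +25.67 psu (deep − shallow).
Δρ/ρ₀ = −αΔT + βΔS = -3.40 × 10⁻⁴ + 0.0202793 = 0.0199393, so Δρ ≈ 20.44 kg m⁻³.
N² = (g/ρ₀)·Δρ/Δz = g·(Δρ/ρ₀)/Δz = 9.8 × 0.0199393 / 83 = 2.3543 × 10⁻³ s⁻².
N = √(2.3543 × 10⁻³) = 0.048521 rad s⁻¹ → T = 2π/N = 129.49 s = 2.1582 min ≈ 2.16 min.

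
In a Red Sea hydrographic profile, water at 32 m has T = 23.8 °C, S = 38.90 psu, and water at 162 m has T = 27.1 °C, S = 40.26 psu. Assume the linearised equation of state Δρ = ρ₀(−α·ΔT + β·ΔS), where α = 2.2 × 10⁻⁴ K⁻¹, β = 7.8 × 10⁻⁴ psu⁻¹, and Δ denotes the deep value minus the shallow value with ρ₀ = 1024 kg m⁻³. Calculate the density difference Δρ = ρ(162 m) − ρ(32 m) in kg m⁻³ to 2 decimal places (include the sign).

+0.34 kg m⁻³

ΔT = +3.3 K, ΔS = +1.36 psu (deep − shallow).
Δρ/ρ₀ = −(2.2 × 10⁻⁴)(+3.3) + (7.8 × 10⁻⁴)(+1.36) = 3.348 × 10⁻⁴.
Δρ = 1024 × (3.348 × 10⁻⁴) = +0.34 kg m⁻³.
Positive Δρ: denser below, stable.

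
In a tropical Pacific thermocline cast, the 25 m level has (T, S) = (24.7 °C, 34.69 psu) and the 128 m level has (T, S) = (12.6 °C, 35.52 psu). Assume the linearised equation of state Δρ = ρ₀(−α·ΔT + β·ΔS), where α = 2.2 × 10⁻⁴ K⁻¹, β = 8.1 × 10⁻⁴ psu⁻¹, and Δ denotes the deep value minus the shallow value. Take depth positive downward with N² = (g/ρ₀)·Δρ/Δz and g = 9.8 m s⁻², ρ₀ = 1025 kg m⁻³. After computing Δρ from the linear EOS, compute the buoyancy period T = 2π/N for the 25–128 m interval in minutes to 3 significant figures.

ΔT = -12.1 K, ΔS = +0.83 psu (deep − shallow).
Δρ/ρ₀ = −αΔT + βΔS = 2.662 × 10⁻³ + 6.723 × 10⁻⁴ = 3.3343 × 10⁻³, so Δρ ≈ 3.418 kg m⁻³.
N² = (g/ρ₀)·Δρ/Δz = g·(Δρ/ρ₀)/Δz = 9.8 × 3.3343 × 10⁻³ / 103 = 3.1724 × 10⁻⁴ s⁻².
N = √(3.1724 × 10⁻⁴) = 0.017811 rad s⁻¹ → T = 2π/N = 352.77 s = 5.8795 min ≈ 5.88 min.

5.88 min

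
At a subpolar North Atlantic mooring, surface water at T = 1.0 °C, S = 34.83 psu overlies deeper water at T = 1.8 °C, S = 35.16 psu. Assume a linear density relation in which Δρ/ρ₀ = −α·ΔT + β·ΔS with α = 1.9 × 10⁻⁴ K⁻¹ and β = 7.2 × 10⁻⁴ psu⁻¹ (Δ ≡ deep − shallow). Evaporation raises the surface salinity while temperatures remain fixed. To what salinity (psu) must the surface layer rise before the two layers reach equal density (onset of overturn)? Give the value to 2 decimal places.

34.95 psu

Neutral buoyancy requires −α(T_deep − T_surf) + β(S_deep − S_surf′) = 0.
S_surf′ = S_deep − (α/β)·ΔT = 35.16 − (1.9 × 10⁻⁴/7.2 × 10⁻⁴)·(+0.8) = 34.9489 psu.
Increase required: 34.9489 − 34.83 = 0.1189 psu.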